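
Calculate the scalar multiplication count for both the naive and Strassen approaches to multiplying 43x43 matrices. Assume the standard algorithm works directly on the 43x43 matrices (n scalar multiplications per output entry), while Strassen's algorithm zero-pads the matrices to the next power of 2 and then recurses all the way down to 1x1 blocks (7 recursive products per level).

Matrix multiplication for 43x43 matrices:

Strassen's algorithm requires power-of-2 dimensions. Pad 43x43 to 64x64 (next power of 2).

Standard algorithm: 43^3 = 79507 multiplications
Strassen's algorithm: 7^(log2(64)) = 7^6 = 117649 multiplications
Difference: 79507 - 117649 = -38142 (Strassen uses MORE here due to padding overhead — for small or just-over-power-of-2 n, padding can outweigh the per-level savings)

Standard: 79507 multiplications (43^3). Strassen: 117649 multiplications (7^6, after padding to 64x64). Strassen reduces 8 recursive multiplications to 7 at each level.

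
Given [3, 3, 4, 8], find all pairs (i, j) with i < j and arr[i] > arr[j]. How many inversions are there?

Finding inversions in [3, 3, 4, 8]:


Total inversions: 0

The array has 0 inversions. It is already sorted.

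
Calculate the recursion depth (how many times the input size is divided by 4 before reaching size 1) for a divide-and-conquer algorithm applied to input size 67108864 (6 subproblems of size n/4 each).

For divide and conquer with division factor 4:

Problem sizes at each level:
Level 0: 67108864
Level 1: 16777216
Level 2: 4194304
Level 3: 1048576
Level 4: 262144
Level 5: 65536
Level 6: 16384
Level 7: 4096
Level 8: 1024
Level 9: 256
Level 10: 64
Level 11: 16
Level 12: 4
Level 13: 1

The root is level 0 and the size-1 base case is level 13 (the tree spans levels 0 through 13, i.e. 14 levels counting the root), so the depth is the number of divisions: log_4(67108864) = 13

The recursion tree depth is log_4(67108864) = 13. At each level, the problem size is divided by 4, so it takes 13 divisions to reduce to a base case of size 1. The algorithm makes 6 recursive calls at each level.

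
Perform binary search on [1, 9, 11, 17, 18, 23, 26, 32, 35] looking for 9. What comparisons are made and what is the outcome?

Binary search for 9 in [1, 9, 11, 17, 18, 23, 26, 32, 35]:

lo=0, hi=8, mid=4, arr[mid]=18 -> 18 > 9, search left half
lo=0, hi=3, mid=1, arr[mid]=9 -> Found target at index 1!

Binary search finds 9 at index 1 after 2 comparisons. The search repeatedly halves the search space by comparing with the middle element.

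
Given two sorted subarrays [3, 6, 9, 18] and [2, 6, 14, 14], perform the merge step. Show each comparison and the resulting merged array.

Merging process:

Compare 3 vs 2: take 2 from right. Merged: [2]
Compare 3 vs 6: take 3 from left. Merged: [2, 3]
Compare 6 vs 6: take 6 from left. Merged: [2, 3, 6]
Compare 9 vs 6: take 6 from right. Merged: [2, 3, 6, 6]
Compare 9 vs 14: take 9 from left. Merged: [2, 3, 6, 6, 9]
Compare 18 vs 14: take 14 from right. Merged: [2, 3, 6, 6, 9, 14]
Compare 18 vs 14: take 14 from right. Merged: [2, 3, 6, 6, 9, 14, 14]
Append remaining from left: [18]. Merged: [2, 3, 6, 6, 9, 14, 14, 18]

Final merged array: [2, 3, 6, 6, 9, 14, 14, 18]
Total comparisons: 7

The merged array is [2, 3, 6, 6, 9, 14, 14, 18], requiring 7 comparisons. The merge step runs in O(n) time where n is the total number of elements.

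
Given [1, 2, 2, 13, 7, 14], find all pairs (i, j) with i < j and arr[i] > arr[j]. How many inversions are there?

Finding inversions in [1, 2, 2, 13, 7, 14]:

(3, 4): arr[3]=13 > arr[4]=7

Total inversions: 1

The array has 1 inversion(s): (3,4). Each pair (i,j) satisfies i < j and arr[i] > arr[j].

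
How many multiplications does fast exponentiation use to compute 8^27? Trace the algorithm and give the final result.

Computing 8^27 by squaring (build up from 8^1; each line after the first costs one multiplication):

8^1 = 8
8^2 = (8^1)^2 = 8^2 = 64
8^3 = 8 * 8^2 = 8 * 64 = 512
8^6 = (8^3)^2 = 512^2 = 262144
8^12 = (8^6)^2 = 262144^2 = 68719476736
8^13 = 8 * 8^12 = 8 * 68719476736 = 549755813888
8^26 = (8^13)^2 = 549755813888^2 = 302231454903657293676544
8^27 = 8 * 8^26 = 8 * 302231454903657293676544 = 2417851639229258349412352

Result: 2417851639229258349412352
Multiplications needed: 7 (7 lines after 8^1)

8^27 = 2417851639229258349412352. Using exponentiation by squaring, this requires 7 multiplications. The key idea: if the exponent is even, square the half-power; if odd, multiply by the base once.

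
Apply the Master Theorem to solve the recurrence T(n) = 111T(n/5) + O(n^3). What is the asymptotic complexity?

Master Theorem for T(n) = 111T(n/5) + O(n^3):

a = 111, b = 5, c = 3
log_b(a) = log_5(111) = 2.9262

Case 3: c = 3 > log_5(111) = 2.9262
T(n) = O(n^3) = O(n^3)

For T(n) = 111T(n/5) + O(n^3): log_5(111) = 2.9262. This is Case 3 of the Master Theorem (c > log_b(a), work dominated by root), giving O(n^3).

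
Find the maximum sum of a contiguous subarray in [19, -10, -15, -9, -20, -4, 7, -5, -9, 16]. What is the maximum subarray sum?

Using Kadane's algorithm on [19, -10, -15, -9, -20, -4, 7, -5, -9, 16]:

Scanning through the array:
Position 1 (value -10): max_ending_here = 9, max_so_far = 19
Position 2 (value -15): max_ending_here = -6, max_so_far = 19
Position 3 (value -9): max_ending_here = -9, max_so_far = 19
Position 4 (value -20): max_ending_here = -20, max_so_far = 19
Position 5 (value -4): max_ending_here = -4, max_so_far = 19
Position 6 (value 7): max_ending_here = 7, max_so_far = 19
Position 7 (value -5): max_ending_here = 2, max_so_far = 19
Position 8 (value -9): max_ending_here = -7, max_so_far = 19
Position 9 (value 16): max_ending_here = 16, max_so_far = 19

Maximum subarray: [19]
Maximum sum: 19

The maximum subarray is [19] with sum 19. This subarray runs from index 0 to index 0.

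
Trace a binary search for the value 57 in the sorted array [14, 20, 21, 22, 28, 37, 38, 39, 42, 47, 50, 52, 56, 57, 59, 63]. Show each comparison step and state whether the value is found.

Binary search for 57 in [14, 20, 21, 22, 28, 37, 38, 39, 42, 47, 50, 52, 56, 57, 59, 63]:

lo=0, hi=15, mid=7, arr[mid]=39 -> 39 < 57, search right half
lo=8, hi=15, mid=11, arr[mid]=52 -> 52 < 57, search right half
lo=12, hi=15, mid=13, arr[mid]=57 -> Found target at index 13!

Binary search finds 57 at index 13 after 3 comparisons. The search repeatedly halves the search space by comparing with the middle element.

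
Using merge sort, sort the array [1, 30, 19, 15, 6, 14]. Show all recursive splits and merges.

Merge sort trace:

Split: [1, 30, 19, 15, 6, 14] -> [1, 30, 19] and [15, 6, 14]
  Split: [1, 30, 19] -> [1] and [30, 19]
    Split: [30, 19] -> [30] and [19]
    Merge: [30] + [19] -> [19, 30]
  Merge: [1] + [19, 30] -> [1, 19, 30]
  Split: [15, 6, 14] -> [15] and [6, 14]
    Split: [6, 14] -> [6] and [14]
    Merge: [6] + [14] -> [6, 14]
  Merge: [15] + [6, 14] -> [6, 14, 15]
Merge: [1, 19, 30] + [6, 14, 15] -> [1, 6, 14, 15, 19, 30]

Final sorted array: [1, 6, 14, 15, 19, 30]

The merge sort proceeds by recursively splitting the array and merging sorted halves.
After all merges, the sorted array is [1, 6, 14, 15, 19, 30].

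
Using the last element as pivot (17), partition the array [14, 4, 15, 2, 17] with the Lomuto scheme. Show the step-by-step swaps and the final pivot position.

Lomuto partition with pivot = 17:

Initial array: [14, 4, 15, 2, 17]

arr[0]=14 <= 17: swap with position 0, array becomes [14, 4, 15, 2, 17]
arr[1]=4 <= 17: swap with position 1, array becomes [14, 4, 15, 2, 17]
arr[2]=15 <= 17: swap with position 2, array becomes [14, 4, 15, 2, 17]
arr[3]=2 <= 17: swap with position 3, array becomes [14, 4, 15, 2, 17]

Place pivot at position 4: [14, 4, 15, 2, 17]
Pivot position: 4

After partitioning with pivot 17, the array becomes [14, 4, 15, 2, 17]. The pivot is placed at index 4. All elements to the left of the pivot are <= 17, and all elements to the right are > 17.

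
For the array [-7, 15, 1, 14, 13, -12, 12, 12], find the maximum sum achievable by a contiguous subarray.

Using Kadane's algorithm on [-7, 15, 1, 14, 13, -12, 12, 12]:

Scanning through the array:
Position 1 (value 15): max_ending_here = 15, max_so_far = 15
Position 2 (value 1): max_ending_here = 16, max_so_far = 16
Position 3 (value 14): max_ending_here = 30, max_so_far = 30
Position 4 (value 13): max_ending_here = 43, max_so_far = 43
Position 5 (value -12): max_ending_here = 31, max_so_far = 43
Position 6 (value 12): max_ending_here = 43, max_so_far = 43
Position 7 (value 12): max_ending_here = 55, max_so_far = 55

Maximum subarray: [15, 1, 14, 13, -12, 12, 12]
Maximum sum: 55

The maximum subarray is [15, 1, 14, 13, -12, 12, 12] with sum 55. This subarray runs from index 1 to index 7.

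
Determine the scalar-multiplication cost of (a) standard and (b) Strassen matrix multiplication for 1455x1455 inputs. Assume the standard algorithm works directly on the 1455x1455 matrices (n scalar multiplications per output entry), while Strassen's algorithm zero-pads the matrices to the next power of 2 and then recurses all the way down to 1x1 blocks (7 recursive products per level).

Matrix multiplication for 1455x1455 matrices:

Strassen's algorithm requires power-of-2 dimensions. Pad 1455x1455 to 2048x2048 (next power of 2).

Standard algorithm: 1455^3 = 3080271375 multiplications
Strassen's algorithm: 7^(log2(2048)) = 7^11 = 1977326743 multiplications
Savings: 3080271375 - 1977326743 = 1102944632 multiplications

Standard: 3080271375 multiplications (1455^3). Strassen: 1977326743 multiplications (7^11, after padding to 2048x2048). Strassen reduces 8 recursive multiplications to 7 at each level.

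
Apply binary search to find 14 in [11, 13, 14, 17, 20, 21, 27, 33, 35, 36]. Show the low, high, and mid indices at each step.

Binary search for 14 in [11, 13, 14, 17, 20, 21, 27, 33, 35, 36]:

lo=0, hi=9, mid=4, arr[mid]=20 -> 20 > 14, search left half
lo=0, hi=3, mid=1, arr[mid]=13 -> 13 < 14, search right half
lo=2, hi=3, mid=2, arr[mid]=14 -> Found target at index 2!

Binary search finds 14 at index 2 after 3 comparisons. The search repeatedly halves the search space by comparing with the middle element.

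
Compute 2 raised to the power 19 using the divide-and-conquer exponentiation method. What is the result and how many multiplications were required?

Computing 2^19 by squaring (build up from 2^1; each line after the first costs one multiplication):

2^1 = 2
2^2 = (2^1)^2 = 2^2 = 4
2^4 = (2^2)^2 = 4^2 = 16
2^8 = (2^4)^2 = 16^2 = 256
2^9 = 2 * 2^8 = 2 * 256 = 512
2^18 = (2^9)^2 = 512^2 = 262144
2^19 = 2 * 2^18 = 2 * 262144 = 524288

Result: 524288
Multiplications needed: 6 (6 lines after 2^1)

2^19 = 524288. Using exponentiation by squaring, this requires 6 multiplications. The key idea: if the exponent is even, square the half-power; if odd, multiply by the base once.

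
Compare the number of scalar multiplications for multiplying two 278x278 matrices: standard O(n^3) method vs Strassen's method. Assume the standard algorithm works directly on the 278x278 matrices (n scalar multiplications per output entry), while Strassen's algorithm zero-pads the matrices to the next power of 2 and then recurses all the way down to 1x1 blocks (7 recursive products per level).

Matrix multiplication for 278x278 matrices:

Strassen's algorithm requires power-of-2 dimensions. Pad 278x278 to 512x512 (next power of 2).

Standard algorithm: 278^3 = 21484952 multiplications
Strassen's algorithm: 7^(log2(512)) = 7^9 = 40353607 multiplications
Difference: 21484952 - 40353607 = -18868655 (Strassen uses MORE here due to padding overhead — for small or just-over-power-of-2 n, padding can outweigh the per-level savings)

Standard: 21484952 multiplications (278^3). Strassen: 40353607 multiplications (7^9, after padding to 512x512). Strassen reduces 8 recursive multiplications to 7 at each level.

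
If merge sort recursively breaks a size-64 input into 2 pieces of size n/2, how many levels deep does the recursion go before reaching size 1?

For divide and conquer with division factor 2:

Problem sizes at each level:
Level 0: 64
Level 1: 32
Level 2: 16
Level 3: 8
Level 4: 4
Level 5: 2
Level 6: 1

The root is level 0 and the size-1 base case is level 6 (the tree spans levels 0 through 6, i.e. 7 levels counting the root), so the depth is the number of divisions: log_2(64) = 6

The recursion tree depth is log_2(64) = 6. At each level, the problem size is divided by 2, so it takes 6 divisions to reduce to a base case of size 1. The algorithm makes 2 recursive calls at each level.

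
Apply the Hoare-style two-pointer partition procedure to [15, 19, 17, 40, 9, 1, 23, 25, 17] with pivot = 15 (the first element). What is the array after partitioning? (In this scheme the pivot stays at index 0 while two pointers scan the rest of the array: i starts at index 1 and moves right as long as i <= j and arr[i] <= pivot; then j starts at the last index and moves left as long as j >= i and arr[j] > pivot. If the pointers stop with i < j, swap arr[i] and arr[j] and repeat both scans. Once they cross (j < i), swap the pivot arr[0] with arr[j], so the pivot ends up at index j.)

Hoare-style two-pointer partition with pivot = 15:

Initial array: [15, 19, 17, 40, 9, 1, 23, 25, 17]

Pointers start at i = 1, j = 8.
i stops at index 1 (arr[1]=19 > 15), j stops at index 5 (arr[5]=1 <= 15): swap arr[1] and arr[5], array becomes [15, 1, 17, 40, 9, 19, 23, 25, 17]
i stops at index 2 (arr[2]=17 > 15), j stops at index 4 (arr[4]=9 <= 15): swap arr[2] and arr[4], array becomes [15, 1, 9, 40, 17, 19, 23, 25, 17]
i ends at 3, j ends at 2: the pointers have crossed (j < i), so scanning stops.

Swap pivot arr[0] with arr[2] to place pivot at position 2: [9, 1, 15, 40, 17, 19, 23, 25, 17]
Pivot position: 2

After partitioning with pivot 15, the array becomes [9, 1, 15, 40, 17, 19, 23, 25, 17]. The pivot is placed at index 2. All elements to the left of the pivot are <= 15, and all elements to the right are > 15.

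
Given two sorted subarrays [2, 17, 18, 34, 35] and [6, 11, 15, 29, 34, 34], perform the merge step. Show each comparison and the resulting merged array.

Merging process:

Compare 2 vs 6: take 2 from left. Merged: [2]
Compare 17 vs 6: take 6 from right. Merged: [2, 6]
Compare 17 vs 11: take 11 from right. Merged: [2, 6, 11]
Compare 17 vs 15: take 15 from right. Merged: [2, 6, 11, 15]
Compare 17 vs 29: take 17 from left. Merged: [2, 6, 11, 15, 17]
Compare 18 vs 29: take 18 from left. Merged: [2, 6, 11, 15, 17, 18]
Compare 34 vs 29: take 29 from right. Merged: [2, 6, 11, 15, 17, 18, 29]
Compare 34 vs 34: take 34 from left. Merged: [2, 6, 11, 15, 17, 18, 29, 34]
Compare 35 vs 34: take 34 from right. Merged: [2, 6, 11, 15, 17, 18, 29, 34, 34]
Compare 35 vs 34: take 34 from right. Merged: [2, 6, 11, 15, 17, 18, 29, 34, 34, 34]
Append remaining from left: [35]. Merged: [2, 6, 11, 15, 17, 18, 29, 34, 34, 34, 35]

Final merged array: [2, 6, 11, 15, 17, 18, 29, 34, 34, 34, 35]
Total comparisons: 10

The merged array is [2, 6, 11, 15, 17, 18, 29, 34, 34, 34, 35], requiring 10 comparisons. The merge step runs in O(n) time where n is the total number of elements.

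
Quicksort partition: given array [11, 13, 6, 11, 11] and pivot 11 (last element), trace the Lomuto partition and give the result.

Lomuto partition with pivot = 11:

Initial array: [11, 13, 6, 11, 11]

arr[0]=11 <= 11: swap with position 0, array becomes [11, 13, 6, 11, 11]
arr[1]=13 > 11: no swap
arr[2]=6 <= 11: swap with position 1, array becomes [11, 6, 13, 11, 11]
arr[3]=11 <= 11: swap with position 2, array becomes [11, 6, 11, 13, 11]

Place pivot at position 3: [11, 6, 11, 11, 13]
Pivot position: 3

After partitioning with pivot 11, the array becomes [11, 6, 11, 11, 13]. The pivot is placed at index 3. All elements to the left of the pivot are <= 11, and all elements to the right are > 11.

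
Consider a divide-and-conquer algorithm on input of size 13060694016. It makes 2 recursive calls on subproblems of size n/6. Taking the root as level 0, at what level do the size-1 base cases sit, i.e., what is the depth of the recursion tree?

For divide and conquer with division factor 6:

Problem sizes at each level:
Level 0: 13060694016
Level 1: 2176782336
Level 2: 362797056
Level 3: 60466176
Level 4: 10077696
Level 5: 1679616
Level 6: 279936
Level 7: 46656
Level 8: 7776
Level 9: 1296
Level 10: 216
Level 11: 36
Level 12: 6
Level 13: 1

The root is level 0 and the size-1 base case is level 13 (the tree spans levels 0 through 13, i.e. 14 levels counting the root), so the depth is the number of divisions: log_6(13060694016) = 13

The recursion tree depth is log_6(13060694016) = 13. At each level, the problem size is divided by 6, so it takes 13 divisions to reduce to a base case of size 1. The algorithm makes 2 recursive calls at each level.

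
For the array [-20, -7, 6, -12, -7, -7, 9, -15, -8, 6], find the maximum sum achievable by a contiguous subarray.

Using Kadane's algorithm on [-20, -7, 6, -12, -7, -7, 9, -15, -8, 6]:

Scanning through the array:
Position 1 (value -7): max_ending_here = -7, max_so_far = -7
Position 2 (value 6): max_ending_here = 6, max_so_far = 6
Position 3 (value -12): max_ending_here = -6, max_so_far = 6
Position 4 (value -7): max_ending_here = -7, max_so_far = 6
Position 5 (value -7): max_ending_here = -7, max_so_far = 6
Position 6 (value 9): max_ending_here = 9, max_so_far = 9
Position 7 (value -15): max_ending_here = -6, max_so_far = 9
Position 8 (value -8): max_ending_here = -8, max_so_far = 9
Position 9 (value 6): max_ending_here = 6, max_so_far = 9

Maximum subarray: [9]
Maximum sum: 9

The maximum subarray is [9] with sum 9. This subarray runs from index 6 to index 6.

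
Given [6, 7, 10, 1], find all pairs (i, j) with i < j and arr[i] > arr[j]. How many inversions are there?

Finding inversions in [6, 7, 10, 1]:

(0, 3): arr[0]=6 > arr[3]=1
(1, 3): arr[1]=7 > arr[3]=1
(2, 3): arr[2]=10 > arr[3]=1

Total inversions: 3

The array has 3 inversion(s): (0,3), (1,3), (2,3). Each pair (i,j) satisfies i < j and arr[i] > arr[j].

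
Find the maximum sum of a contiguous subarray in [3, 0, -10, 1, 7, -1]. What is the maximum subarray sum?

Using Kadane's algorithm on [3, 0, -10, 1, 7, -1]:

Scanning through the array:
Position 1 (value 0): max_ending_here = 3, max_so_far = 3
Position 2 (value -10): max_ending_here = -7, max_so_far = 3
Position 3 (value 1): max_ending_here = 1, max_so_far = 3
Position 4 (value 7): max_ending_here = 8, max_so_far = 8
Position 5 (value -1): max_ending_here = 7, max_so_far = 8

Maximum subarray: [1, 7]
Maximum sum: 8

The maximum subarray is [1, 7] with sum 8. This subarray runs from index 3 to index 4.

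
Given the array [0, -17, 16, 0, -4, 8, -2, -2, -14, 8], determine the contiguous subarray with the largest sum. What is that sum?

Using Kadane's algorithm on [0, -17, 16, 0, -4, 8, -2, -2, -14, 8]:

Scanning through the array:
Position 1 (value -17): max_ending_here = -17, max_so_far = 0
Position 2 (value 16): max_ending_here = 16, max_so_far = 16
Position 3 (value 0): max_ending_here = 16, max_so_far = 16
Position 4 (value -4): max_ending_here = 12, max_so_far = 16
Position 5 (value 8): max_ending_here = 20, max_so_far = 20
Position 6 (value -2): max_ending_here = 18, max_so_far = 20
Position 7 (value -2): max_ending_here = 16, max_so_far = 20
Position 8 (value -14): max_ending_here = 2, max_so_far = 20
Position 9 (value 8): max_ending_here = 10, max_so_far = 20

Maximum subarray: [16, 0, -4, 8]
Maximum sum: 20

The maximum subarray is [16, 0, -4, 8] with sum 20. This subarray runs from index 2 to index 5.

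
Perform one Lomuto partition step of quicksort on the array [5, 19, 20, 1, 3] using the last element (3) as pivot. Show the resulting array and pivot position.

Lomuto partition with pivot = 3:

Initial array: [5, 19, 20, 1, 3]

arr[0]=5 > 3: no swap
arr[1]=19 > 3: no swap
arr[2]=20 > 3: no swap
arr[3]=1 <= 3: swap with position 0, array becomes [1, 19, 20, 5, 3]

Place pivot at position 1: [1, 3, 20, 5, 19]
Pivot position: 1

After partitioning with pivot 3, the array becomes [1, 3, 20, 5, 19]. The pivot is placed at index 1. All elements to the left of the pivot are <= 3, and all elements to the right are > 3.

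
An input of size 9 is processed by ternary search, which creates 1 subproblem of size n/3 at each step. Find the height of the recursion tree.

For divide and conquer with division factor 3:

Problem sizes at each level:
Level 0: 9
Level 1: 3
Level 2: 1

The root is level 0 and the size-1 base case is level 2 (the tree spans levels 0 through 2, i.e. 3 levels counting the root), so the depth is the number of divisions: log_3(9) = 2

The recursion tree depth is log_3(9) = 2. At each level, the problem size is divided by 3, so it takes 2 divisions to reduce to a base case of size 1. The algorithm makes 1 recursive call at each level.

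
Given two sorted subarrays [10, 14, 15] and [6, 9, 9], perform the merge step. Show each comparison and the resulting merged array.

Merging process:

Compare 10 vs 6: take 6 from right. Merged: [6]
Compare 10 vs 9: take 9 from right. Merged: [6, 9]
Compare 10 vs 9: take 9 from right. Merged: [6, 9, 9]
Append remaining from left: [10, 14, 15]. Merged: [6, 9, 9, 10, 14, 15]

Final merged array: [6, 9, 9, 10, 14, 15]
Total comparisons: 3

The merged array is [6, 9, 9, 10, 14, 15], requiring 3 comparisons. The merge step runs in O(n) time where n is the total number of elements.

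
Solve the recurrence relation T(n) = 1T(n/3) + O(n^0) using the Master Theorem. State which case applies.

Master Theorem for T(n) = 1T(n/3) + O(n^0):

a = 1, b = 3, c = 0
log_b(a) = log_3(1) = 0.0000

Case 2: c = 0 = log_3(1) = 0.0000
T(n) = O(n^0 log n) = O(log n)

For T(n) = 1T(n/3) + O(n^0): log_3(1) = 0.0000. This is Case 2 of the Master Theorem (c = log_b(a), equal work at all levels), giving O(log n).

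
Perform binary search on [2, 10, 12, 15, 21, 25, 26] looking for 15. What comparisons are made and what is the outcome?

Binary search for 15 in [2, 10, 12, 15, 21, 25, 26]:

lo=0, hi=6, mid=3, arr[mid]=15 -> Found target at index 3!

Binary search finds 15 at index 3 after 1 comparisons. The search repeatedly halves the search space by comparing with the middle element.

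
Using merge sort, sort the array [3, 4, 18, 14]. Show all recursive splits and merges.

Merge sort trace:

Split: [3, 4, 18, 14] -> [3, 4] and [18, 14]
  Split: [3, 4] -> [3] and [4]
  Merge: [3] + [4] -> [3, 4]
  Split: [18, 14] -> [18] and [14]
  Merge: [18] + [14] -> [14, 18]
Merge: [3, 4] + [14, 18] -> [3, 4, 14, 18]

Final sorted array: [3, 4, 14, 18]

The merge sort proceeds by recursively splitting the array and merging sorted halves.
After all merges, the sorted array is [3, 4, 14, 18].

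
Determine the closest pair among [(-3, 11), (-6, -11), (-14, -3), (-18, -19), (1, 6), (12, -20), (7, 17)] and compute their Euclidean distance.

Computing all pairwise distances among 7 points:

d((-3, 11), (-6, -11)) = 22.2036
d((-3, 11), (-14, -3)) = 17.8045
d((-3, 11), (-18, -19)) = 33.541
d((-3, 11), (1, 6)) = 6.4031 <-- minimum
d((-3, 11), (12, -20)) = 34.4384
d((-3, 11), (7, 17)) = 11.6619
d((-6, -11), (-14, -3)) = 11.3137
d((-6, -11), (-18, -19)) = 14.4222
d((-6, -11), (1, 6)) = 18.3848
d((-6, -11), (12, -20)) = 20.1246
d((-6, -11), (7, 17)) = 30.8707
d((-14, -3), (-18, -19)) = 16.4924
d((-14, -3), (1, 6)) = 17.4929
d((-14, -3), (12, -20)) = 31.0644
d((-14, -3), (7, 17)) = 29.0
d((-18, -19), (1, 6)) = 31.4006
d((-18, -19), (12, -20)) = 30.0167
d((-18, -19), (7, 17)) = 43.8292
d((1, 6), (12, -20)) = 28.2312
d((1, 6), (7, 17)) = 12.53
d((12, -20), (7, 17)) = 37.3363

Closest pair: (-3, 11) and (1, 6) with distance 6.4031

The closest pair is (-3, 11) and (1, 6) with Euclidean distance 6.4031. For 7 points, brute-force pairwise comparison is shown above. For large n, the divide-and-conquer algorithm (sort by x, recurse on halves, check the dividing strip) achieves O(n log n).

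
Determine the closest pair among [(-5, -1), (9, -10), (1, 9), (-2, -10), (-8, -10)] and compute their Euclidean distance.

Computing all pairwise distances among 5 points:

d((-5, -1), (9, -10)) = 16.6433
d((-5, -1), (1, 9)) = 11.6619
d((-5, -1), (-2, -10)) = 9.4868
d((-5, -1), (-8, -10)) = 9.4868
d((9, -10), (1, 9)) = 20.6155
d((9, -10), (-2, -10)) = 11.0
d((9, -10), (-8, -10)) = 17.0
d((1, 9), (-2, -10)) = 19.2354
d((1, 9), (-8, -10)) = 21.0238
d((-2, -10), (-8, -10)) = 6.0 <-- minimum

Closest pair: (-2, -10) and (-8, -10) with distance 6.0

The closest pair is (-2, -10) and (-8, -10) with Euclidean distance 6.0. For 5 points, brute-force pairwise comparison is shown above. For large n, the divide-and-conquer algorithm (sort by x, recurse on halves, check the dividing strip) achieves O(n log n).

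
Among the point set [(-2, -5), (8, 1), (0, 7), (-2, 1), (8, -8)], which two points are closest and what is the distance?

Computing all pairwise distances among 5 points:

d((-2, -5), (8, 1)) = 11.6619
d((-2, -5), (0, 7)) = 12.1655
d((-2, -5), (-2, 1)) = 6.0 <-- minimum
d((-2, -5), (8, -8)) = 10.4403
d((8, 1), (0, 7)) = 10.0
d((8, 1), (-2, 1)) = 10.0
d((8, 1), (8, -8)) = 9.0
d((0, 7), (-2, 1)) = 6.3246
d((0, 7), (8, -8)) = 17.0
d((-2, 1), (8, -8)) = 13.4536

Closest pair: (-2, -5) and (-2, 1) with distance 6.0

The closest pair is (-2, -5) and (-2, 1) with Euclidean distance 6.0. For 5 points, brute-force pairwise comparison is shown above. For large n, the divide-and-conquer algorithm (sort by x, recurse on halves, check the dividing strip) achieves O(n log n).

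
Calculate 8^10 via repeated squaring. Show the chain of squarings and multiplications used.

Computing 8^10 by squaring (build up from 8^1; each line after the first costs one multiplication):

8^1 = 8
8^2 = (8^1)^2 = 8^2 = 64
8^4 = (8^2)^2 = 64^2 = 4096
8^5 = 8 * 8^4 = 8 * 4096 = 32768
8^10 = (8^5)^2 = 32768^2 = 1073741824

Result: 1073741824
Multiplications needed: 4 (4 lines after 8^1)

8^10 = 1073741824. Using exponentiation by squaring, this requires 4 multiplications. The key idea: if the exponent is even, square the half-power; if odd, multiply by the base once.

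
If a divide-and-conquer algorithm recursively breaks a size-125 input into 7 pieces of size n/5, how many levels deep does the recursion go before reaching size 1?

For divide and conquer with division factor 5:

Problem sizes at each level:
Level 0: 125
Level 1: 25
Level 2: 5
Level 3: 1

The root is level 0 and the size-1 base case is level 3 (the tree spans levels 0 through 3, i.e. 4 levels counting the root), so the depth is the number of divisions: log_5(125) = 3

The recursion tree depth is log_5(125) = 3. At each level, the problem size is divided by 5, so it takes 3 divisions to reduce to a base case of size 1. The algorithm makes 7 recursive calls at each level.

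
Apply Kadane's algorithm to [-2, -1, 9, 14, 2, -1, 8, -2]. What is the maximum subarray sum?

Using Kadane's algorithm on [-2, -1, 9, 14, 2, -1, 8, -2]:

Scanning through the array:
Position 1 (value -1): max_ending_here = -1, max_so_far = -1
Position 2 (value 9): max_ending_here = 9, max_so_far = 9
Position 3 (value 14): max_ending_here = 23, max_so_far = 23
Position 4 (value 2): max_ending_here = 25, max_so_far = 25
Position 5 (value -1): max_ending_here = 24, max_so_far = 25
Position 6 (value 8): max_ending_here = 32, max_so_far = 32
Position 7 (value -2): max_ending_here = 30, max_so_far = 32

Maximum subarray: [9, 14, 2, -1, 8]
Maximum sum: 32

The maximum subarray is [9, 14, 2, -1, 8] with sum 32. This subarray runs from index 2 to index 6.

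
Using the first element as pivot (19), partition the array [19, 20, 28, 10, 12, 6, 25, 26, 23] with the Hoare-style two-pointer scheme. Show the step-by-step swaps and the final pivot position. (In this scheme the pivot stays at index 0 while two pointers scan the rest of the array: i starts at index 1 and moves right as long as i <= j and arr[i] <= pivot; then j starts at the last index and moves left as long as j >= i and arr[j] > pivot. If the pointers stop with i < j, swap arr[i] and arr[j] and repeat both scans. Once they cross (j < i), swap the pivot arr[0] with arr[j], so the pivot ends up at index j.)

Hoare-style two-pointer partition with pivot = 19:

Initial array: [19, 20, 28, 10, 12, 6, 25, 26, 23]

Pointers start at i = 1, j = 8.
i stops at index 1 (arr[1]=20 > 19), j stops at index 5 (arr[5]=6 <= 19): swap arr[1] and arr[5], array becomes [19, 6, 28, 10, 12, 20, 25, 26, 23]
i stops at index 2 (arr[2]=28 > 19), j stops at index 4 (arr[4]=12 <= 19): swap arr[2] and arr[4], array becomes [19, 6, 12, 10, 28, 20, 25, 26, 23]
i ends at 4, j ends at 3: the pointers have crossed (j < i), so scanning stops.

Swap pivot arr[0] with arr[3] to place pivot at position 3: [10, 6, 12, 19, 28, 20, 25, 26, 23]
Pivot position: 3

After partitioning with pivot 19, the array becomes [10, 6, 12, 19, 28, 20, 25, 26, 23]. The pivot is placed at index 3. All elements to the left of the pivot are <= 19, and all elements to the right are > 19.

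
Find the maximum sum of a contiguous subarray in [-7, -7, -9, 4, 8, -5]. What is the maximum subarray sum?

Using Kadane's algorithm on [-7, -7, -9, 4, 8, -5]:

Scanning through the array:
Position 1 (value -7): max_ending_here = -7, max_so_far = -7
Position 2 (value -9): max_ending_here = -9, max_so_far = -7
Position 3 (value 4): max_ending_here = 4, max_so_far = 4
Position 4 (value 8): max_ending_here = 12, max_so_far = 12
Position 5 (value -5): max_ending_here = 7, max_so_far = 12

Maximum subarray: [4, 8]
Maximum sum: 12

The maximum subarray is [4, 8] with sum 12. This subarray runs from index 3 to index 4.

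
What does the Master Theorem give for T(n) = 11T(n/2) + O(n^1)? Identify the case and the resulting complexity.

Master Theorem for T(n) = 11T(n/2) + O(n^1):

a = 11, b = 2, c = 1
log_b(a) = log_2(11) = 3.4594

Case 1: c = 1 < log_2(11) = 3.4594
T(n) = O(n^(log_2 11))

For T(n) = 11T(n/2) + O(n^1): log_2(11) = 3.4594. This is Case 1 of the Master Theorem (c < log_b(a), work dominated by leaves), giving O(n^(log_2 11)).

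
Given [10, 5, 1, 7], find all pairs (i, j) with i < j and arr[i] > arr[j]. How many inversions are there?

Finding inversions in [10, 5, 1, 7]:

(0, 1): arr[0]=10 > arr[1]=5
(0, 2): arr[0]=10 > arr[2]=1
(0, 3): arr[0]=10 > arr[3]=7
(1, 2): arr[1]=5 > arr[2]=1

Total inversions: 4

The array has 4 inversion(s): (0,1), (0,2), (0,3), (1,2). Each pair (i,j) satisfies i < j and arr[i] > arr[j].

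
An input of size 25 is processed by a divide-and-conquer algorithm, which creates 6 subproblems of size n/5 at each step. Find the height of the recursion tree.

For divide and conquer with division factor 5:

Problem sizes at each level:
Level 0: 25
Level 1: 5
Level 2: 1

The root is level 0 and the size-1 base case is level 2 (the tree spans levels 0 through 2, i.e. 3 levels counting the root), so the depth is the number of divisions: log_5(25) = 2

The recursion tree depth is log_5(25) = 2. At each level, the problem size is divided by 5, so it takes 2 divisions to reduce to a base case of size 1. The algorithm makes 6 recursive calls at each level.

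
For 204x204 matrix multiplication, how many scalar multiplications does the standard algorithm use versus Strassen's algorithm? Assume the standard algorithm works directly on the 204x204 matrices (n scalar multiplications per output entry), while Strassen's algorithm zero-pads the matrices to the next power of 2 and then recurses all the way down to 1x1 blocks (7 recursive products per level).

Matrix multiplication for 204x204 matrices:

Strassen's algorithm requires power-of-2 dimensions. Pad 204x204 to 256x256 (next power of 2).

Standard algorithm: 204^3 = 8489664 multiplications
Strassen's algorithm: 7^(log2(256)) = 7^8 = 5764801 multiplications
Savings: 8489664 - 5764801 = 2724863 multiplications

Standard: 8489664 multiplications (204^3). Strassen: 5764801 multiplications (7^8, after padding to 256x256). Strassen reduces 8 recursive multiplications to 7 at each level.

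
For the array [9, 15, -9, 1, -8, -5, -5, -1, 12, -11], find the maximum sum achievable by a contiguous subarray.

Using Kadane's algorithm on [9, 15, -9, 1, -8, -5, -5, -1, 12, -11]:

Scanning through the array:
Position 1 (value 15): max_ending_here = 24, max_so_far = 24
Position 2 (value -9): max_ending_here = 15, max_so_far = 24
Position 3 (value 1): max_ending_here = 16, max_so_far = 24
Position 4 (value -8): max_ending_here = 8, max_so_far = 24
Position 5 (value -5): max_ending_here = 3, max_so_far = 24
Position 6 (value -5): max_ending_here = -2, max_so_far = 24
Position 7 (value -1): max_ending_here = -1, max_so_far = 24
Position 8 (value 12): max_ending_here = 12, max_so_far = 24
Position 9 (value -11): max_ending_here = 1, max_so_far = 24

Maximum subarray: [9, 15]
Maximum sum: 24

The maximum subarray is [9, 15] with sum 24. This subarray runs from index 0 to index 1.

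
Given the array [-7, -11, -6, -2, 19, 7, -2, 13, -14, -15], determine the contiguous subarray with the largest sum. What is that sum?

Using Kadane's algorithm on [-7, -11, -6, -2, 19, 7, -2, 13, -14, -15]:

Scanning through the array:
Position 1 (value -11): max_ending_here = -11, max_so_far = -7
Position 2 (value -6): max_ending_here = -6, max_so_far = -6
Position 3 (value -2): max_ending_here = -2, max_so_far = -2
Position 4 (value 19): max_ending_here = 19, max_so_far = 19
Position 5 (value 7): max_ending_here = 26, max_so_far = 26
Position 6 (value -2): max_ending_here = 24, max_so_far = 26
Position 7 (value 13): max_ending_here = 37, max_so_far = 37
Position 8 (value -14): max_ending_here = 23, max_so_far = 37
Position 9 (value -15): max_ending_here = 8, max_so_far = 37

Maximum subarray: [19, 7, -2, 13]
Maximum sum: 37

The maximum subarray is [19, 7, -2, 13] with sum 37. This subarray runs from index 4 to index 7.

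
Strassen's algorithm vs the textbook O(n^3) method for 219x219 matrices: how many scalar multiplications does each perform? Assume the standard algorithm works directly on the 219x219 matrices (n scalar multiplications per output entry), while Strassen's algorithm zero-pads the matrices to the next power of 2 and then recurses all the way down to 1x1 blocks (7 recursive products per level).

Matrix multiplication for 219x219 matrices:

Strassen's algorithm requires power-of-2 dimensions. Pad 219x219 to 256x256 (next power of 2).

Standard algorithm: 219^3 = 10503459 multiplications
Strassen's algorithm: 7^(log2(256)) = 7^8 = 5764801 multiplications
Savings: 10503459 - 5764801 = 4738658 multiplications

Standard: 10503459 multiplications (219^3). Strassen: 5764801 multiplications (7^8, after padding to 256x256). Strassen reduces 8 recursive multiplications to 7 at each level.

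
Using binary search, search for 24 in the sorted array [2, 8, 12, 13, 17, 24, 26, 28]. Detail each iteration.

Binary search for 24 in [2, 8, 12, 13, 17, 24, 26, 28]:

lo=0, hi=7, mid=3, arr[mid]=13 -> 13 < 24, search right half
lo=4, hi=7, mid=5, arr[mid]=24 -> Found target at index 5!

Binary search finds 24 at index 5 after 2 comparisons. The search repeatedly halves the search space by comparing with the middle element.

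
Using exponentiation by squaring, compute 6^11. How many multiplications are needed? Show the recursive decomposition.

Computing 6^11 by squaring (build up from 6^1; each line after the first costs one multiplication):

6^1 = 6
6^2 = (6^1)^2 = 6^2 = 36
6^4 = (6^2)^2 = 36^2 = 1296
6^5 = 6 * 6^4 = 6 * 1296 = 7776
6^10 = (6^5)^2 = 7776^2 = 60466176
6^11 = 6 * 6^10 = 6 * 60466176 = 362797056

Result: 362797056
Multiplications needed: 5 (5 lines after 6^1)

6^11 = 362797056. Using exponentiation by squaring, this requires 5 multiplications. The key idea: if the exponent is even, square the half-power; if odd, multiply by the base once.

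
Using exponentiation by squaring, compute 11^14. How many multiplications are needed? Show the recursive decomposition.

Computing 11^14 by squaring (build up from 11^1; each line after the first costs one multiplication):

11^1 = 11
11^2 = (11^1)^2 = 11^2 = 121
11^3 = 11 * 11^2 = 11 * 121 = 1331
11^6 = (11^3)^2 = 1331^2 = 1771561
11^7 = 11 * 11^6 = 11 * 1771561 = 19487171
11^14 = (11^7)^2 = 19487171^2 = 379749833583241

Result: 379749833583241
Multiplications needed: 5 (5 lines after 11^1)

11^14 = 379749833583241. Using exponentiation by squaring, this requires 5 multiplications. The key idea: if the exponent is even, square the half-power; if odd, multiply by the base once.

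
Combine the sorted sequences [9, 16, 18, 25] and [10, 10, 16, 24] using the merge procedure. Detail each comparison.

Merging process:

Compare 9 vs 10: take 9 from left. Merged: [9]
Compare 16 vs 10: take 10 from right. Merged: [9, 10]
Compare 16 vs 10: take 10 from right. Merged: [9, 10, 10]
Compare 16 vs 16: take 16 from left. Merged: [9, 10, 10, 16]
Compare 18 vs 16: take 16 from right. Merged: [9, 10, 10, 16, 16]
Compare 18 vs 24: take 18 from left. Merged: [9, 10, 10, 16, 16, 18]
Compare 25 vs 24: take 24 from right. Merged: [9, 10, 10, 16, 16, 18, 24]
Append remaining from left: [25]. Merged: [9, 10, 10, 16, 16, 18, 24, 25]

Final merged array: [9, 10, 10, 16, 16, 18, 24, 25]
Total comparisons: 7

The merged array is [9, 10, 10, 16, 16, 18, 24, 25], requiring 7 comparisons. The merge step runs in O(n) time where n is the total number of elements.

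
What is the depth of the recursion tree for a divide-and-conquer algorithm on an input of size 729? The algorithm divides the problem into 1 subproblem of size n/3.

For divide and conquer with division factor 3:

Problem sizes at each level:
Level 0: 729
Level 1: 243
Level 2: 81
Level 3: 27
Level 4: 9
Level 5: 3
Level 6: 1

The root is level 0 and the size-1 base case is level 6 (the tree spans levels 0 through 6, i.e. 7 levels counting the root), so the depth is the number of divisions: log_3(729) = 6

The recursion tree depth is log_3(729) = 6. At each level, the problem size is divided by 3, so it takes 6 divisions to reduce to a base case of size 1. The algorithm makes 1 recursive call at each level.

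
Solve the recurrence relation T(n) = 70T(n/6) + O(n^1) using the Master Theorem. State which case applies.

Master Theorem for T(n) = 70T(n/6) + O(n^1):

a = 70, b = 6, c = 1
log_b(a) = log_6(70) = 2.3711

Case 1: c = 1 < log_6(70) = 2.3711
T(n) = O(n^(log_6 70))

For T(n) = 70T(n/6) + O(n^1): log_6(70) = 2.3711. This is Case 1 of the Master Theorem (c < log_b(a), work dominated by leaves), giving O(n^(log_6 70)).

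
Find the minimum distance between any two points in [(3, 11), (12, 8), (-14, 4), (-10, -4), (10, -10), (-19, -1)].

Computing all pairwise distances among 6 points:

d((3, 11), (12, 8)) = 9.4868
d((3, 11), (-14, 4)) = 18.3848
d((3, 11), (-10, -4)) = 19.8494
d((3, 11), (10, -10)) = 22.1359
d((3, 11), (-19, -1)) = 25.0599
d((12, 8), (-14, 4)) = 26.3059
d((12, 8), (-10, -4)) = 25.0599
d((12, 8), (10, -10)) = 18.1108
d((12, 8), (-19, -1)) = 32.28
d((-14, 4), (-10, -4)) = 8.9443
d((-14, 4), (10, -10)) = 27.7849
d((-14, 4), (-19, -1)) = 7.0711 <-- minimum
d((-10, -4), (10, -10)) = 20.8806
d((-10, -4), (-19, -1)) = 9.4868
d((10, -10), (-19, -1)) = 30.3645

Closest pair: (-14, 4) and (-19, -1) with distance 7.0711

The closest pair is (-14, 4) and (-19, -1) with Euclidean distance 7.0711. For 6 points, brute-force pairwise comparison is shown above. For large n, the divide-and-conquer algorithm (sort by x, recurse on halves, check the dividing strip) achieves O(n log n).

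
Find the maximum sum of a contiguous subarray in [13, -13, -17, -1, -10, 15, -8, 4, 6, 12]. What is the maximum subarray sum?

Using Kadane's algorithm on [13, -13, -17, -1, -10, 15, -8, 4, 6, 12]:

Scanning through the array:
Position 1 (value -13): max_ending_here = 0, max_so_far = 13
Position 2 (value -17): max_ending_here = -17, max_so_far = 13
Position 3 (value -1): max_ending_here = -1, max_so_far = 13
Position 4 (value -10): max_ending_here = -10, max_so_far = 13
Position 5 (value 15): max_ending_here = 15, max_so_far = 15
Position 6 (value -8): max_ending_here = 7, max_so_far = 15
Position 7 (value 4): max_ending_here = 11, max_so_far = 15
Position 8 (value 6): max_ending_here = 17, max_so_far = 17
Position 9 (value 12): max_ending_here = 29, max_so_far = 29

Maximum subarray: [15, -8, 4, 6, 12]
Maximum sum: 29

The maximum subarray is [15, -8, 4, 6, 12] with sum 29. This subarray runs from index 5 to index 9.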